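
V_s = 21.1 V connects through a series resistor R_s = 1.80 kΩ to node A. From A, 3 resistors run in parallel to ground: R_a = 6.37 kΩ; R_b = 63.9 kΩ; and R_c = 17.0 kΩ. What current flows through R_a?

I ≈ 2.34 mA

Equivalent of the parallel group: R_p = 4.320 kΩ.
Node voltage V_A = V_s · R_p/(R_s + R_p) = 21.1 × 0.7059 = 14.89 V.
I(R_a) = V_A / R_a = 14.89/6.37 = 2.338 mA.
(Equivalently: I_total = 3.447 mA, then current-divider fraction G_k/ΣG = 0.6782.)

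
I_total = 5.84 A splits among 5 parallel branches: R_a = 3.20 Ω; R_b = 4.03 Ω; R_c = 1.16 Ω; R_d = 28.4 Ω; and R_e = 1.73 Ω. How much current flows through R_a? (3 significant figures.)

Conductances: ΣG = 1/3.20 + 1/4.03 + 1/1.16 + 1/28.4 + 1/1.73 = 2.036 (1/Ω).
By the current-divider rule, I = I_total · G_k/ΣG = 5.84 × 0.1535 = 0.8964 A.

I ≈ 0.896 A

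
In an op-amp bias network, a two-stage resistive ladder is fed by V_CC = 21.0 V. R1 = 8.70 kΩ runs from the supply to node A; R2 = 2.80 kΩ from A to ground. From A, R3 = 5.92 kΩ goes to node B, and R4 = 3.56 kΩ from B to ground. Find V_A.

Looking into the second stage from A: R3 + R4 = 9.480 kΩ appears in parallel with R2.
Effective lower resistance at A: R2 ‖ 9.480 = 2.162 kΩ.
First divider: V_A = V_CC · 2.162/(8.70 + 2.162) = 4.179 V.

V_A ≈ 4.18 V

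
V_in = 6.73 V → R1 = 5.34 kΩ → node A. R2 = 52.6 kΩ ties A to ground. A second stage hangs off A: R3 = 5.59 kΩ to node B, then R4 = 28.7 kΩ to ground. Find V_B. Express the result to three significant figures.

Looking into the second stage from A: R3 + R4 = 34.29 kΩ appears in parallel with R2.
Effective lower resistance at A: R2 ‖ 34.29 = 20.76 kΩ.
So V_A = 6.73 × 0.7954 = 5.353 V.
Stage 2 is unloaded, so V_B = V_A · R4/(R3+R4) = 5.353 × 28.7/34.29 = 4.480 V.

V_B ≈ 4.48 V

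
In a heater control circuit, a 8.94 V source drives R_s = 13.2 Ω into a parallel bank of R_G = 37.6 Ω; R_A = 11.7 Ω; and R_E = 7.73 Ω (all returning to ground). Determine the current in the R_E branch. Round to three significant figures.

I ≈ 0.276 A

Combine the parallel branches: R_p = (1/37.6 + 1/11.7 + 1/7.73)⁻¹ = 4.142 Ω.
V_A = 8.94 × 4.142/17.34 = 2.135 V.
Branch current I = V_A/R_E = 2.135/7.73 = 0.2762 A.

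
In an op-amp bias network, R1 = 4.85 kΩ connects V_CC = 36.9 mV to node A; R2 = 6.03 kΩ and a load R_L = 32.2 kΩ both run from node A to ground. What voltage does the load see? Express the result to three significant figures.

R2 ‖ R_L = (6.03 × 32.2)/(6.03 + 32.2) = 5.079 kΩ.
Now apply the divider: V_out = 36.9 × 0.5115 = 18.88 mV.
(Unloaded it would be 20.5 mV; the load pulls it down.)

V_out ≈ 18.9 mV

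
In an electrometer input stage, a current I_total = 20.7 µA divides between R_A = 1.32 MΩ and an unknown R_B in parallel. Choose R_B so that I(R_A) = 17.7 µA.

R_B ≈ 7.79 MΩ

In a two-way split, I_A/I_total = R_B/(R_A + R_B).
With f = 0.8551, R_B = R_A · f/(1−f) = 1.32 × 5.900 = 7.788 MΩ.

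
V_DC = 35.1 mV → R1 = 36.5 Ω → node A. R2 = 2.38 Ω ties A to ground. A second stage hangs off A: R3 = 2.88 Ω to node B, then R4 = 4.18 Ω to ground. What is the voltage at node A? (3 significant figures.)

The second stage (R3 + R4 = 7.060 Ω) loads node A in parallel with R2.
Effective lower resistance at A: R2 ‖ 7.060 = 1.780 Ω.
V_A = 35.1 × 1.780/(36.5 + 1.780) = 1.632 mV.

V_A ≈ 1.63 mV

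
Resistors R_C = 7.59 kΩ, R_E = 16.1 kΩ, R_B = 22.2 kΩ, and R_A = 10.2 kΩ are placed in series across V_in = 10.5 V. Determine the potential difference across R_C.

ΣR = 7.59 + 16.1 + 22.2 + 10.2 = 56.09 kΩ.
V = V_in · R/ΣR = 10.5 × 0.1353 = 1.421 V.

V ≈ 1.42 V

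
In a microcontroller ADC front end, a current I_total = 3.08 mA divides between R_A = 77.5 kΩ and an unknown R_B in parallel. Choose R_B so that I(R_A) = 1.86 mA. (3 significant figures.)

Two-branch current divider: I_A = I_total · R_B/(R_A + R_B).
With f = 0.6039, R_B = R_A · f/(1−f) = 77.5 × 1.525 = 118.2 kΩ.

R_B ≈ 118 kΩ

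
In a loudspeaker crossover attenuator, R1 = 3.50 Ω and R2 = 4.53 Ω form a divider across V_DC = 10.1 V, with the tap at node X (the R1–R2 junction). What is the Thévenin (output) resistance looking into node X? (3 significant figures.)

Zeroing V_DC shorts the top of R1 to ground, so R_th = R1 ‖ R2 = 1.974 Ω.

R_th ≈ 1.97 Ω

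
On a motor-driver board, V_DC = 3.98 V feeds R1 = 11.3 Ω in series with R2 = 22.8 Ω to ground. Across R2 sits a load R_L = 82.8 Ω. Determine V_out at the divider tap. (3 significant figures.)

R2 ‖ R_L = (22.8 × 82.8)/(22.8 + 82.8) = 17.88 Ω.
Voltage divider with the loaded lower leg: V_out = 3.98 × 17.88/(11.3 + 17.88) = 3.98 × 0.6127 = 2.439 V.

V_out ≈ 2.44 V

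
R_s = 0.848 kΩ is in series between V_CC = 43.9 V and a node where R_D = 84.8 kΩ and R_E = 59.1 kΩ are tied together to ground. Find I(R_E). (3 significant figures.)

I ≈ 0.725 mA

Parallel bank: R_p = 1/(1/84.8 + 1/59.1) = 34.83 kΩ.
V_A = 43.9 × 34.83/35.68 = 42.86 V.
Branch current I = V_A/R_E = 42.86/59.1 = 0.7252 mA.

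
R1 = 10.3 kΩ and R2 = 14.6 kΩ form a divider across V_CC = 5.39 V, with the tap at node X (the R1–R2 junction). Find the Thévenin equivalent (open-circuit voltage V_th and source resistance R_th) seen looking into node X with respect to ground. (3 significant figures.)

V_th ≈ 3.16 V, R_th ≈ 6.04 kΩ

Open-circuit (no load on X): V_th = V_CC · R2/(R1 + R2) = 5.39 × 14.6/(10.30 + 14.6) = 3.160 V.
Looking into X with the source shorted: R_th = R1·R2/(R1+R2) = 10.30 × 14.6/24.90 = 6.039 kΩ.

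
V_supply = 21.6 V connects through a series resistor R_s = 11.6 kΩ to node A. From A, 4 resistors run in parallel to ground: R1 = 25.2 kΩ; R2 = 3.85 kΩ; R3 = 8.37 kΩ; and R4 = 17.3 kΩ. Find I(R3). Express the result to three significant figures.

I ≈ 0.395 mA

Combine the parallel branches: R_p = (1/25.2 + 1/3.85 + 1/8.37 + 1/17.3)⁻¹ = 2.098 kΩ.
Node voltage V_A = V_supply · R_p/(R_s + R_p) = 21.6 × 0.1531 = 3.308 V.
I(R3) = V_A / R3 = 3.308/8.37 = 0.3952 mA.
(Equivalently: I_total = 1.577 mA, then current-divider fraction G_k/ΣG = 0.2506.)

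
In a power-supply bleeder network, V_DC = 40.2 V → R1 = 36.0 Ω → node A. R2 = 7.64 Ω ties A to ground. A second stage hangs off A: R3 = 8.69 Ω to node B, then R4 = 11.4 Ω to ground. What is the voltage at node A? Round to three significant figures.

V_A ≈ 5.36 V

Looking into the second stage from A: R3 + R4 = 20.09 Ω appears in parallel with R2.
R2 ‖ (R3+R4) = 5.535 Ω.
So V_A = 40.2 × 0.1333 = 5.357 V.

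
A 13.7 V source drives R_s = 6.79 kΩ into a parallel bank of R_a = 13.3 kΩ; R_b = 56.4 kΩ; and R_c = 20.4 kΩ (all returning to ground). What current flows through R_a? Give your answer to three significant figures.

I ≈ 0.525 mA

Equivalent of the parallel group: R_p = 7.045 kΩ.
V_A by voltage divider: V_A = 13.7 × 7.045/(6.79 + 7.045) = 6.976 V.
Branch current I = V_A/R_a = 6.976/13.3 = 0.5245 mA.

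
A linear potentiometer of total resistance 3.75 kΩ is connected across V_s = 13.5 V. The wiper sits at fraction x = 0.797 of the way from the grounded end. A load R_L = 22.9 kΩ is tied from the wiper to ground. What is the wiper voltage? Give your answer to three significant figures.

The pot divides into 0.7612 kΩ above the wiper and 2.989 kΩ below.
Lower segment in parallel with the load: 2.989 ‖ 22.9 = 2.644 kΩ.
Loaded-divider output: V_out = 13.5 × 0.7764 = 10.48 V.

V_out ≈ 10.5 V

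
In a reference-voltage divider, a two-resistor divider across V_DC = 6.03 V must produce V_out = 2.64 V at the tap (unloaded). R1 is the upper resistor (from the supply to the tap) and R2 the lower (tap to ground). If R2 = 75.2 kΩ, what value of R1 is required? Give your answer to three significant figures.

The divider ratio is R2/(R1+R2) = 2.64/6.03 = 0.4378.
R1 = R2·(1/k − 1) = 75.2 × 1.284 = 96.56 kΩ.

R1 ≈ 96.6 kΩ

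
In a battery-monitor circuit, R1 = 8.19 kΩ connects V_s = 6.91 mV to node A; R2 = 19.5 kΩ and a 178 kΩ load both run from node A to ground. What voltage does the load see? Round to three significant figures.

R2 ‖ R_L = (19.5 × 178)/(19.5 + 178) = 17.57 kΩ.
Voltage divider with the loaded lower leg: V_out = 6.91 × 17.57/(8.19 + 17.57) = 6.91 × 0.6821 = 4.713 mV.

V_out ≈ 4.71 mV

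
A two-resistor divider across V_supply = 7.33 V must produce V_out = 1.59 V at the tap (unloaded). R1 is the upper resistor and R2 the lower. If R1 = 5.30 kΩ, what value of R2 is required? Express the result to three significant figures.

The divider ratio is R2/(R1+R2) = 1.59/7.33 = 0.2169.
So R2 = R1 · V_out/(V_supply − V_out) = 5.30 × 1.59/(7.33 − 1.59) = 5.30 × 0.2770 = 1.468 kΩ.

R2 ≈ 1.47 kΩ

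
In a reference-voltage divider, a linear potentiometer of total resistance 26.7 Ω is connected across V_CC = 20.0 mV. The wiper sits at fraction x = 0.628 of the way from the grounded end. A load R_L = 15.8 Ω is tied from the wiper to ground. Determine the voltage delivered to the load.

V_out ≈ 9.00 mV

Lower segment x·R_p = 16.77 Ω; upper segment (1−x)·R_p = 9.932 Ω.
(x·R_p) ‖ R_L = 8.135 Ω.
V_out = 20.0 × 8.135/(9.932 + 8.135) = 9.005 mV.
(Unloaded: V_out = x·V_CC = 12.6 mV.)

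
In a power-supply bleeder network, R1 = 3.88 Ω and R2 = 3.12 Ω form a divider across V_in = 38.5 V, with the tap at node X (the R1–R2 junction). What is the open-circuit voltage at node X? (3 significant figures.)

V_th ≈ 17.2 V

Open-circuit (no load on X): V_th = V_in · R2/(R1 + R2) = 38.5 × 3.12/(3.880 + 3.12) = 17.16 V.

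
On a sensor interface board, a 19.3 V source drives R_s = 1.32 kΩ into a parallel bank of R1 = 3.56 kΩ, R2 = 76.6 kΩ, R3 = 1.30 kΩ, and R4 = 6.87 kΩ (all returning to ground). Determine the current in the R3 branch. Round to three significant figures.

I ≈ 5.72 mA

Equivalent of the parallel group: R_p = 0.8273 kΩ.
V_A = 19.3 × 0.8273/2.147 = 7.436 V.
Branch current I = V_A/R3 = 7.436/1.30 = 5.720 mA.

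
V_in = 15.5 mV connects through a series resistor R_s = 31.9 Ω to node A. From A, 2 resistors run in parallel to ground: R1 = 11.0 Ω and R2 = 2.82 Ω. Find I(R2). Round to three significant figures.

I ≈ 0.361 mA

Equivalent of the parallel group: R_p = 2.245 Ω.
Node voltage V_A = V_in · R_p/(R_s + R_p) = 15.5 × 0.06574 = 1.019 mV.
I(R2) = V_A / R2 = 1.019/2.82 = 0.3613 mA.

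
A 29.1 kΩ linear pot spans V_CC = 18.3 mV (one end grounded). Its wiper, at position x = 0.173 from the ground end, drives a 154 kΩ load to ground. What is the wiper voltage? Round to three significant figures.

Lower segment x·R_p = 5.034 kΩ; upper segment (1−x)·R_p = 24.07 kΩ.
Lower segment in parallel with the load: 5.034 ‖ 154 = 4.875 kΩ.
Then V_out = V_CC · 4.875/(24.07 + 4.875) = 3.083 mV.

V_out ≈ 3.08 mV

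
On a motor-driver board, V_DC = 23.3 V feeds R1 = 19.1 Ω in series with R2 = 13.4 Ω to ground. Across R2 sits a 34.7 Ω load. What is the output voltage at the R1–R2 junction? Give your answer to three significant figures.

First combine the lower leg with the load: R2 ‖ R_L = 9.667 Ω.
Then V_out = V_DC · R2'/(R1 + R2') = 23.3 × 9.667/28.77 = 7.830 V.
(Unloaded it would be 9.61 V; the load pulls it down.)

V_out ≈ 7.83 V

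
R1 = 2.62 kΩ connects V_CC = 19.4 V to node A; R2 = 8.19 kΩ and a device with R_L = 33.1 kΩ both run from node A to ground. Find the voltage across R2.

V_out ≈ 13.9 V

The load sits in parallel with R2, giving an effective lower resistance R2' = R2·R_L/(R2+R_L) = 6.565 kΩ.
Voltage divider with the loaded lower leg: V_out = 19.4 × 6.565/(2.62 + 6.565) = 19.4 × 0.7148 = 13.87 V.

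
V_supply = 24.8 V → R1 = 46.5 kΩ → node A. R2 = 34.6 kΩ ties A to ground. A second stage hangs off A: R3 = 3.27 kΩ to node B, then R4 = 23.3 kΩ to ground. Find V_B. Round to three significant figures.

V_B ≈ 5.31 V

Node A sees R2 in parallel with the series input of stage 2, R3 + R4 = 26.57 kΩ.
R2 ‖ (R3+R4) = 15.03 kΩ.
So V_A = 24.8 × 0.2443 = 6.058 V.
Then the unloaded second divider: V_B = V_A × R4/(R3+R4) = 6.058 × 0.8769 = 5.312 V.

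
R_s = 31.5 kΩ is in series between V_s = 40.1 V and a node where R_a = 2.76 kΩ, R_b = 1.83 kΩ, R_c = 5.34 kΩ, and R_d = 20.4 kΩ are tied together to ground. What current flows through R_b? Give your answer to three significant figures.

Parallel bank: R_p = 1/(1/2.76 + 1/1.83 + 1/5.34 + 1/20.4) = 0.8733 kΩ.
V_A by voltage divider: V_A = 40.1 × 0.8733/(31.5 + 0.8733) = 1.082 V.
Branch current I = V_A/R_b = 1.082/1.83 = 0.5911 mA.
(Check via current divider: I_total = 1.239 mA; share G_k/ΣG = 0.4772 → same result.)

I ≈ 0.591 mA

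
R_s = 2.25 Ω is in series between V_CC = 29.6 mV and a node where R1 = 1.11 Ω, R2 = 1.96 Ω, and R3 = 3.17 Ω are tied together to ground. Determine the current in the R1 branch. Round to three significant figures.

Parallel bank: R_p = 1/(1/1.11 + 1/1.96 + 1/3.17) = 0.5792 Ω.
Node voltage V_A = V_CC · R_p/(R_s + R_p) = 29.6 × 0.2047 = 6.060 mV.
I(R1) = V_A / R1 = 6.060/1.11 = 5.459 mA.
(Check via current divider: I_total = 10.46 mA; share G_k/ΣG = 0.5218 → same result.)

I ≈ 5.46 mA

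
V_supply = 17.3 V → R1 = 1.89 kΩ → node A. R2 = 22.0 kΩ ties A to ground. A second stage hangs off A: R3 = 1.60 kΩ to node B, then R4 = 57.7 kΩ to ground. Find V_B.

Node A sees R2 in parallel with the series input of stage 2, R3 + R4 = 59.30 kΩ.
R2 ‖ (R3+R4) = 16.05 kΩ.
V_A = 17.3 × 16.05/(1.89 + 16.05) = 15.48 V.
Then the unloaded second divider: V_B = V_A × R4/(R3+R4) = 15.48 × 0.9730 = 15.06 V.

V_B ≈ 15.1 V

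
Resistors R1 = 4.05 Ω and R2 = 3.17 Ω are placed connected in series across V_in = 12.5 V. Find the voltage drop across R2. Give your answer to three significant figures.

V ≈ 5.49 V

Series total: ΣR = 4.05 + 3.17 = 7.220 Ω.
Voltage divider: V = V_in · (3.170 / 7.220) = 12.5 × 0.4391 = 5.488 V.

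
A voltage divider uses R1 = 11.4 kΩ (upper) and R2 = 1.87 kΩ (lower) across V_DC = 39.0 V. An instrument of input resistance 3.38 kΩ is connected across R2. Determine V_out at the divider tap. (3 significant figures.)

The load sits in parallel with R2, giving an effective lower resistance R2' = R2·R_L/(R2+R_L) = 1.204 kΩ.
Voltage divider with the loaded lower leg: V_out = 39.0 × 1.204/(11.4 + 1.204) = 39.0 × 0.09552 = 3.725 V.
(Unloaded it would be 5.50 V; the load pulls it down.)

V_out ≈ 3.73 V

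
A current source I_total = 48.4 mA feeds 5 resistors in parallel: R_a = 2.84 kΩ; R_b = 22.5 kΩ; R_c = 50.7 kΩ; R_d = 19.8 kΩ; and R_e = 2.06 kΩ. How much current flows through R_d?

Conductances: ΣG = 1/2.84 + 1/22.5 + 1/50.7 + 1/19.8 + 1/2.06 = 0.9522 (1/kΩ).
R_d takes the fraction G_k/ΣG = 0.05051/0.9522 = 0.05304, so I = 48.4 × 0.05304 = 2.567 mA.

I ≈ 2.57 mA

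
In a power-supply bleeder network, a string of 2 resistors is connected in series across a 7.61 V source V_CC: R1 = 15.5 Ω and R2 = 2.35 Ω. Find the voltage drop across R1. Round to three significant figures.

V ≈ 6.61 V

Total series resistance ΣR = 15.5 + 2.35 = 17.85 Ω.
V = V_CC · R/ΣR = 7.61 × 0.8683 = 6.608 V.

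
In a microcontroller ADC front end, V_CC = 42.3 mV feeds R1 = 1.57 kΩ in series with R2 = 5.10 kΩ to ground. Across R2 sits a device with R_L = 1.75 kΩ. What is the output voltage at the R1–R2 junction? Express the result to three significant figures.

V_out ≈ 19.2 mV

First combine the lower leg with the load: R2 ‖ R_L = 1.303 kΩ.
Then V_out = V_CC · R2'/(R1 + R2') = 42.3 × 1.303/2.873 = 19.18 mV.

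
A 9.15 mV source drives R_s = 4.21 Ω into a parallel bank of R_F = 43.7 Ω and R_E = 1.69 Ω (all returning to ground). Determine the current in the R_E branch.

Parallel bank: R_p = 1/(1/43.7 + 1/1.69) = 1.627 Ω.
V_A = 9.15 × 1.627/5.837 = 2.551 mV.
I(R_E) = V_A / R_E = 2.551/1.69 = 1.509 mA.
(Check via current divider: I_total = 1.568 mA; share G_k/ΣG = 0.9628 → same result.)

I ≈ 1.51 mA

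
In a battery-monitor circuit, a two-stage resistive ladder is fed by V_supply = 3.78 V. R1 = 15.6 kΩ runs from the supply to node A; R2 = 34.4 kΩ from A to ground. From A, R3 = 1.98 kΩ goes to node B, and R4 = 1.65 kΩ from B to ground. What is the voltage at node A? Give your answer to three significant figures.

V_A ≈ 0.657 V

The second stage (R3 + R4 = 3.630 kΩ) loads node A in parallel with R2.
R2 ‖ (R3+R4) = 3.284 kΩ.
So V_A = 3.78 × 0.1739 = 0.6573 V.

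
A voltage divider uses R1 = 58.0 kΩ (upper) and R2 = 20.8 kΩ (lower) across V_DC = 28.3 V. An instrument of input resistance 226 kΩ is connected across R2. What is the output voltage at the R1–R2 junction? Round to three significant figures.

V_out ≈ 7.00 V

The load sits in parallel with R2, giving an effective lower resistance R2' = R2·R_L/(R2+R_L) = 19.05 kΩ.
Now apply the divider: V_out = 28.3 × 0.2472 = 6.996 V.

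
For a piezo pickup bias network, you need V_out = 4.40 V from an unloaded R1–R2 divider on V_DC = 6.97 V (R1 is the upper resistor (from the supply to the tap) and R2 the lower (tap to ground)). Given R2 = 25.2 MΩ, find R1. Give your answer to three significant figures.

R1 ≈ 14.7 MΩ

V_out/V_DC = R2/(R1+R2) = 0.6313.
R1 = R2·(1/k − 1) = 25.2 × 0.5841 = 14.72 MΩ.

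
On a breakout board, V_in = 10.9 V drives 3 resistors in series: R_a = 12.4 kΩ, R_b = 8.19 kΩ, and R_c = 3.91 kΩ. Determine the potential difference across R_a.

V ≈ 5.52 V

Series total: ΣR = 12.4 + 8.19 + 3.91 = 24.50 kΩ.
Voltage divider: V = V_in · (12.40 / 24.50) = 10.9 × 0.5061 = 5.517 V.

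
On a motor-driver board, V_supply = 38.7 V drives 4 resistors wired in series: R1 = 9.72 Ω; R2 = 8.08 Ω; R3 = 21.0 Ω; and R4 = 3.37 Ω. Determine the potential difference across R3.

Series total: ΣR = 9.72 + 8.08 + 21.0 + 3.37 = 42.17 Ω.
Voltage divider: V = V_supply · (21.00 / 42.17) = 38.7 × 0.4980 = 19.27 V.

V ≈ 19.3 V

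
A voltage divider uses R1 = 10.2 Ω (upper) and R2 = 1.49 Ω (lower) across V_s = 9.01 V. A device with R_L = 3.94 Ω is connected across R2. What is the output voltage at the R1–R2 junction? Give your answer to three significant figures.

V_out ≈ 0.863 V

The load sits in parallel with R2, giving an effective lower resistance R2' = R2·R_L/(R2+R_L) = 1.081 Ω.
Now apply the divider: V_out = 9.01 × 0.09584 = 0.8635 V.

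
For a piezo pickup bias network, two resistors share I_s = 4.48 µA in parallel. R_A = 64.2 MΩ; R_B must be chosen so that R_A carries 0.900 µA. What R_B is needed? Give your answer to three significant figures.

R_B ≈ 16.1 MΩ

Two-branch current divider: I_A = I_s · R_B/(R_A + R_B).
0.900/4.48 = R_B/(R_A + R_B) → R_B = R_A · (0.2009)/(1 − 0.2009) = 64.2 × 0.2514 = 16.14 MΩ.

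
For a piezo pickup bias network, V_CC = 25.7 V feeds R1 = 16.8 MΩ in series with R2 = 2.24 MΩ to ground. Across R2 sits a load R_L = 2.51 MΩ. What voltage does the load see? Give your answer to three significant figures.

V_out ≈ 1.69 V

First combine the lower leg with the load: R2 ‖ R_L = 1.184 MΩ.
Then V_out = V_CC · R2'/(R1 + R2') = 25.7 × 1.184/17.98 = 1.692 V.
(Unloaded it would be 3.02 V; the load pulls it down.)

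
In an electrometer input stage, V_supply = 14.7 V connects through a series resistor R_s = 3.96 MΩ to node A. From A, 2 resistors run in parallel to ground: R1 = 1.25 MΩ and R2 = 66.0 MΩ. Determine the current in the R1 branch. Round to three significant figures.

Parallel bank: R_p = 1/(1/1.25 + 1/66.0) = 1.227 MΩ.
Node voltage V_A = V_supply · R_p/(R_s + R_p) = 14.7 × 0.2365 = 3.477 V.
I(R1) = V_A / R1 = 3.477/1.25 = 2.781 µA.
(Equivalently: I_total = 2.834 µA, then current-divider fraction G_k/ΣG = 0.9814.)

I ≈ 2.78 µA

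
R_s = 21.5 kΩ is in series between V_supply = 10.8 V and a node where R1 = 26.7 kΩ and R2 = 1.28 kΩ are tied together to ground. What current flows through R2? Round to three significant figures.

I ≈ 0.454 mA

Parallel bank: R_p = 1/(1/26.7 + 1/1.28) = 1.221 kΩ.
V_A = 10.8 × 1.221/22.72 = 0.5806 V.
I(R2) = V_A / R2 = 0.5806/1.28 = 0.4536 mA.
(Check via current divider: I_total = 0.4753 mA; share G_k/ΣG = 0.9543 → same result.)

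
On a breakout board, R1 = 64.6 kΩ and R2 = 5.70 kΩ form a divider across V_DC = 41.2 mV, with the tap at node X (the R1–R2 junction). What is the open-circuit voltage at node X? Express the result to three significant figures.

V_th ≈ 3.34 mV

V_th is the unloaded tap voltage: V_DC · R2/(R1+R2) = 41.2 × 0.08108 = 3.341 mV.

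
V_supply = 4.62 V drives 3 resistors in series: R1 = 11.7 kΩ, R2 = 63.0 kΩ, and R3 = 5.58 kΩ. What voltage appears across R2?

Total series resistance ΣR = 11.7 + 63.0 + 5.58 = 80.28 kΩ.
Voltage divider: V = V_supply · (63.00 / 80.28) = 4.62 × 0.7848 = 3.626 V.

V ≈ 3.63 V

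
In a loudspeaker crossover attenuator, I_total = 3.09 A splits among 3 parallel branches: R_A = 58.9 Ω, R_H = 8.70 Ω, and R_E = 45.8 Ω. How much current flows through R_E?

I ≈ 0.439 A

ΣG = 1/58.9 + 1/8.70 + 1/45.8 = 0.1538.
Current divider: I(R_E) = I_total · G_k/ΣG = 3.09 × (0.02183/0.1538) = 3.09 × 0.1420 = 0.4388 A.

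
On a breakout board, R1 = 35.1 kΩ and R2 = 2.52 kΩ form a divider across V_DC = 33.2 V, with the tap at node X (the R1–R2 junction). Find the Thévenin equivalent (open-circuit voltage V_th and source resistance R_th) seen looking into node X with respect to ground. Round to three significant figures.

V_th ≈ 2.22 V, R_th ≈ 2.35 kΩ

Open-circuit (no load on X): V_th = V_DC · R2/(R1 + R2) = 33.2 × 2.52/(35.10 + 2.52) = 2.224 V.
Zeroing V_DC shorts the top of R1 to ground, so R_th = R1 ‖ R2 = 2.351 kΩ.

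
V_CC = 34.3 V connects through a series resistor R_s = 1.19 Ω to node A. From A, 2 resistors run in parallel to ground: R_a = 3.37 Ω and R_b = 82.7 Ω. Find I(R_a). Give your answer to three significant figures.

Combine the parallel branches: R_p = (1/3.37 + 1/82.7)⁻¹ = 3.238 Ω.
V_A = 34.3 × 3.238/4.428 = 25.08 V.
Branch current I = V_A/R_a = 25.08/3.37 = 7.443 A.
(Check via current divider: I_total = 7.746 A; share G_k/ΣG = 0.9608 → same result.)

I ≈ 7.44 A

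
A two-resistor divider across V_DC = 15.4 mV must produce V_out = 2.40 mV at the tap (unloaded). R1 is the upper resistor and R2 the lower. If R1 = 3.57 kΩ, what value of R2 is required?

Required fraction k = V_out/V_DC = 0.1558.
So R2 = R1 · V_out/(V_DC − V_out) = 3.57 × 2.40/(15.4 − 2.40) = 3.57 × 0.1846 = 0.6591 kΩ.

R2 ≈ 0.659 kΩ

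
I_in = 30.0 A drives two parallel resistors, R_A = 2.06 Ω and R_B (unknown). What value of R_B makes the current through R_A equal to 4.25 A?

In a two-way split, I_A/I_in = R_B/(R_A + R_B).
4.25/30.0 = R_B/(R_A + R_B) → R_B = R_A · (0.1417)/(1 − 0.1417) = 2.06 × 0.1650 = 0.3400 Ω.

R_B ≈ 0.340 Ω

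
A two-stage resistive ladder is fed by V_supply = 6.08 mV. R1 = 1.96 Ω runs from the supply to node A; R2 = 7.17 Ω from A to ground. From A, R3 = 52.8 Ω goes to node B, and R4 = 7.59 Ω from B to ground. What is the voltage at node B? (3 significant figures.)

Node A sees R2 in parallel with the series input of stage 2, R3 + R4 = 60.39 Ω.
Effective lower resistance at A: R2 ‖ 60.39 = 6.409 Ω.
V_A = 6.08 × 6.409/(1.96 + 6.409) = 4.656 mV.
V_B = V_A × 0.1257 = 0.5852 mV.

V_B ≈ 0.585 mV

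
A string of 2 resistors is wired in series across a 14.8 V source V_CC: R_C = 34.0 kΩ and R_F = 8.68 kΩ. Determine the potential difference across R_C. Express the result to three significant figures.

V ≈ 11.8 V

Series total: ΣR = 34.0 + 8.68 = 42.68 kΩ.
V = V_CC · R/ΣR = 14.8 × 0.7966 = 11.79 V.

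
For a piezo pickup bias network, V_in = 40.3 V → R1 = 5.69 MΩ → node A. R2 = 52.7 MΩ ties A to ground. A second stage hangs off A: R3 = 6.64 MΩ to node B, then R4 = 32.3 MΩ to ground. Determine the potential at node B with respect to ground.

V_B ≈ 26.7 V

The second stage (R3 + R4 = 38.94 MΩ) loads node A in parallel with R2.
R2 ‖ (R3+R4) = 22.39 MΩ.
So V_A = 40.3 × 0.7974 = 32.13 V.
Then the unloaded second divider: V_B = V_A × R4/(R3+R4) = 32.13 × 0.8295 = 26.66 V.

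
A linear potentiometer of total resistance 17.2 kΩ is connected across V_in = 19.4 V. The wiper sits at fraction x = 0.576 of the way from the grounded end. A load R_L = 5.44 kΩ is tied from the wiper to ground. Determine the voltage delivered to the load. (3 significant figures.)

The pot divides into 7.293 kΩ above the wiper and 9.907 kΩ below.
(x·R_p) ‖ R_L = 3.512 kΩ.
V_out = 19.4 × 3.512/(7.293 + 3.512) = 6.305 V.
(Unloaded: V_out = x·V_in = 11.2 V.)

V_out ≈ 6.31 V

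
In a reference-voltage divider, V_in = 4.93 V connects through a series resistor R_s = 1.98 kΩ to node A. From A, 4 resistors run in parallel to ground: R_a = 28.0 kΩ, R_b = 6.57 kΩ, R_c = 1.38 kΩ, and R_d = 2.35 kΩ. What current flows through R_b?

Combine the parallel branches: R_p = (1/28.0 + 1/6.57 + 1/1.38 + 1/2.35)⁻¹ = 0.7473 kΩ.
V_A by voltage divider: V_A = 4.93 × 0.7473/(1.98 + 0.7473) = 1.351 V.
I(R_b) = V_A / R_b = 1.351/6.57 = 0.2056 mA.

I ≈ 0.206 mA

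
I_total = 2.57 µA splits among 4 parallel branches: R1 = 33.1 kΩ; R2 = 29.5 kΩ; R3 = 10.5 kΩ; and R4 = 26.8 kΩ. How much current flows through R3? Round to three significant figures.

Conductances: ΣG = 1/33.1 + 1/29.5 + 1/10.5 + 1/26.8 = 0.1967 (1/kΩ).
Current divider: I(R3) = I_total · G_k/ΣG = 2.57 × (0.09524/0.1967) = 2.57 × 0.4843 = 1.245 µA.

I ≈ 1.24 µA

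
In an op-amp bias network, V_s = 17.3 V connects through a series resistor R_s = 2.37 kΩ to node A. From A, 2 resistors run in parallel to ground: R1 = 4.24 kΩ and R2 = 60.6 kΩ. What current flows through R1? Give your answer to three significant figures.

Combine the parallel branches: R_p = (1/4.24 + 1/60.6)⁻¹ = 3.963 kΩ.
V_A by voltage divider: V_A = 17.3 × 3.963/(2.37 + 3.963) = 10.83 V.
Branch current I = V_A/R1 = 10.83/4.24 = 2.553 mA.

I ≈ 2.55 mA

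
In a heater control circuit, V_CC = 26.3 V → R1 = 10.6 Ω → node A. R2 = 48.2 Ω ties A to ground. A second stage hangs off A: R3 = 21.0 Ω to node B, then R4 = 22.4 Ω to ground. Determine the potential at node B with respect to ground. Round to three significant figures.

Node A sees R2 in parallel with the series input of stage 2, R3 + R4 = 43.40 Ω.
R2 ‖ (R3+R4) = 22.84 Ω.
So V_A = 26.3 × 0.6830 = 17.96 V.
Then the unloaded second divider: V_B = V_A × R4/(R3+R4) = 17.96 × 0.5161 = 9.271 V.

V_B ≈ 9.27 V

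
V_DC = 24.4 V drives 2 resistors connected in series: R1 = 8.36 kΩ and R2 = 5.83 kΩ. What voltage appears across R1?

Total series resistance ΣR = 8.36 + 5.83 = 14.19 kΩ.
Voltage divider: V = V_DC · (8.360 / 14.19) = 24.4 × 0.5891 = 14.38 V.

V ≈ 14.4 V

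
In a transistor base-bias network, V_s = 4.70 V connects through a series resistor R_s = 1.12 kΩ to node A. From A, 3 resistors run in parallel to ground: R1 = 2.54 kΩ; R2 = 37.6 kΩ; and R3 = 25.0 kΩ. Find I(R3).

Parallel bank: R_p = 1/(1/2.54 + 1/37.6 + 1/25.0) = 2.173 kΩ.
Node voltage V_A = V_s · R_p/(R_s + R_p) = 4.70 × 0.6598 = 3.101 V.
Branch current I = V_A/R3 = 3.101/25.0 = 0.1240 mA.

I ≈ 0.124 mA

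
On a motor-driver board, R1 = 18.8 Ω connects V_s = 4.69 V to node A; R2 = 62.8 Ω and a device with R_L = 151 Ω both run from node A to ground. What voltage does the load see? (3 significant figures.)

First combine the lower leg with the load: R2 ‖ R_L = 44.35 Ω.
Voltage divider with the loaded lower leg: V_out = 4.69 × 44.35/(18.8 + 44.35) = 4.69 × 0.7023 = 3.294 V.
(Unloaded it would be 3.61 V; the load pulls it down.)

V_out ≈ 3.29 V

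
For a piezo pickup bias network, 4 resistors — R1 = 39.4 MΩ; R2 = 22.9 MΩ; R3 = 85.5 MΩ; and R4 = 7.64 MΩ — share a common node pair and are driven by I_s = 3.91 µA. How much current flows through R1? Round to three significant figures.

I ≈ 0.469 µA

Total conductance ΣG = 1/39.4 + 1/22.9 + 1/85.5 + 1/7.64 = 0.2116 (units of 1/MΩ).
R1 takes the fraction G_k/ΣG = 0.02538/0.2116 = 0.1199, so I = 3.91 × 0.1199 = 0.4689 µA.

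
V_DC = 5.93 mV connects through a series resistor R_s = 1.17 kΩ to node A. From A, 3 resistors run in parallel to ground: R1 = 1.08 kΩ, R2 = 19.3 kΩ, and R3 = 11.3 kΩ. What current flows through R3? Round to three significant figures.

Equivalent of the parallel group: R_p = 0.9379 kΩ.
V_A = 5.93 × 0.9379/2.108 = 2.638 mV.
Branch current I = V_A/R3 = 2.638/11.3 = 0.2335 µA.

I ≈ 0.233 µA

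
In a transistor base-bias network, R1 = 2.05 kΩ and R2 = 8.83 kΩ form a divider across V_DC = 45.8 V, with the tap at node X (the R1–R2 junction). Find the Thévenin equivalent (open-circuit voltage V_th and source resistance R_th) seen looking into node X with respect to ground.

Open-circuit (no load on X): V_th = V_DC · R2/(R1 + R2) = 45.8 × 8.83/(2.050 + 8.83) = 37.17 V.
Looking into X with the source shorted: R_th = R1·R2/(R1+R2) = 2.050 × 8.83/10.88 = 1.664 kΩ.

V_th ≈ 37.2 V, R_th ≈ 1.66 kΩ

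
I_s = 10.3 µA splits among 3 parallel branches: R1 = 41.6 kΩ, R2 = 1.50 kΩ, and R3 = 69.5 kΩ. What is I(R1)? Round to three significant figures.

ΣG = 1/41.6 + 1/1.50 + 1/69.5 = 0.7051.
R1 takes the fraction G_k/ΣG = 0.02404/0.7051 = 0.03409, so I = 10.3 × 0.03409 = 0.3512 µA.

I ≈ 0.351 µA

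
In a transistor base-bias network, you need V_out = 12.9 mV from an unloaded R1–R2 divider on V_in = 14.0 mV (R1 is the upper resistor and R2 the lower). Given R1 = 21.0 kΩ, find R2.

The divider ratio is R2/(R1+R2) = 12.9/14.0 = 0.9214.
Rearranging, R2 = R1·k/(1−k) = 21.0 × 11.73 = 246.3 kΩ.

R2 ≈ 246 kΩ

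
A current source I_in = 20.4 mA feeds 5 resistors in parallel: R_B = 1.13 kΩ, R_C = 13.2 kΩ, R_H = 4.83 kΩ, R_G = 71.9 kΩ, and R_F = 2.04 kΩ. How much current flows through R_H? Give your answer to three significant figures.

I ≈ 2.53 mA

Conductances: ΣG = 1/1.13 + 1/13.2 + 1/4.83 + 1/71.9 + 1/2.04 = 1.672 (1/kΩ).
R_H takes the fraction G_k/ΣG = 0.2070/1.672 = 0.1238, so I = 20.4 × 0.1238 = 2.526 mA.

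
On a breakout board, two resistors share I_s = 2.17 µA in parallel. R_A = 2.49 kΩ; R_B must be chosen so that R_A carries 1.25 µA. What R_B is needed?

The fraction through R_A equals R_B/(R_A+R_B).
With f = 0.5760, R_B = R_A · f/(1−f) = 2.49 × 1.359 = 3.383 kΩ.

R_B ≈ 3.38 kΩ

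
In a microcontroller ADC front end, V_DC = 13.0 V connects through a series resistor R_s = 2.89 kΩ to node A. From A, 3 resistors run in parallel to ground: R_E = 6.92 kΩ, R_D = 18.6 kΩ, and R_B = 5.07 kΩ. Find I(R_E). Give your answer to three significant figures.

I ≈ 0.877 mA

Combine the parallel branches: R_p = (1/6.92 + 1/18.6 + 1/5.07)⁻¹ = 2.528 kΩ.
Node voltage V_A = V_DC · R_p/(R_s + R_p) = 13.0 × 0.4666 = 6.066 V.
I(R_E) = V_A / R_E = 6.066/6.92 = 0.8766 mA.
(Equivalently: I_total = 2.399 mA, then current-divider fraction G_k/ΣG = 0.3654.)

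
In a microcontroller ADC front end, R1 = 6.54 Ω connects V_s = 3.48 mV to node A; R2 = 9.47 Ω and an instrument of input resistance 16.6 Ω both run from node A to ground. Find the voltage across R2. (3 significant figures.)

V_out ≈ 1.67 mV

The load sits in parallel with R2, giving an effective lower resistance R2' = R2·R_L/(R2+R_L) = 6.030 Ω.
Then V_out = V_s · R2'/(R1 + R2') = 3.48 × 6.030/12.57 = 1.669 mV.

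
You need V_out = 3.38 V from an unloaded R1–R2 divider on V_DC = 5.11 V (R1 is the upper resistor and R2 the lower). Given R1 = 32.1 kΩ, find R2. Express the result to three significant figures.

The divider ratio is R2/(R1+R2) = 3.38/5.11 = 0.6614.
R2 = R1 · 0.6614/(1 − 0.6614) = 62.72 kΩ.

R2 ≈ 62.7 kΩ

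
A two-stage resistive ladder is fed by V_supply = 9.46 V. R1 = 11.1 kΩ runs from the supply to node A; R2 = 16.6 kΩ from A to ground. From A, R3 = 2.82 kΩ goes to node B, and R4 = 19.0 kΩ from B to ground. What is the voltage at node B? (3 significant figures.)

Node A sees R2 in parallel with the series input of stage 2, R3 + R4 = 21.82 kΩ.
Effective lower resistance at A: R2 ‖ 21.82 = 9.428 kΩ.
First divider: V_A = V_supply · 9.428/(11.1 + 9.428) = 4.345 V.
Then the unloaded second divider: V_B = V_A × R4/(R3+R4) = 4.345 × 0.8708 = 3.783 V.

V_B ≈ 3.78 V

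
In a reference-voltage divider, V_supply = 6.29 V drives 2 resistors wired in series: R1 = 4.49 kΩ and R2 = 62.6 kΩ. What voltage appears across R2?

V ≈ 5.87 V

ΣR = 4.49 + 62.6 = 67.09 kΩ.
By the voltage-divider rule, V = 6.29 × 62.60/67.09 = 5.869 V.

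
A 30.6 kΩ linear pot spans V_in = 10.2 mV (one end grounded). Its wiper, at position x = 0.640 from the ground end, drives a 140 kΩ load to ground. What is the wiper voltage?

Lower segment x·R_p = 19.58 kΩ; upper segment (1−x)·R_p = 11.02 kΩ.
Lower segment in parallel with the load: 19.58 ‖ 140 = 17.18 kΩ.
Loaded-divider output: V_out = 10.2 × 0.6093 = 6.215 mV.

V_out ≈ 6.22 mV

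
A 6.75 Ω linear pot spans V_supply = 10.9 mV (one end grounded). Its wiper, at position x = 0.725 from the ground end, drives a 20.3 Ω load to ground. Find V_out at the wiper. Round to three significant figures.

V_out ≈ 7.41 mV

Lower segment x·R_p = 4.894 Ω; upper segment (1−x)·R_p = 1.856 Ω.
(x·R_p) ‖ R_L = 3.943 Ω.
Loaded-divider output: V_out = 10.9 × 0.6799 = 7.411 mV.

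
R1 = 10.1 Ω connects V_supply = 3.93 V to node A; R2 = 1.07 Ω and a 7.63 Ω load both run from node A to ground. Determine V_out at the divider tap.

The load sits in parallel with R2, giving an effective lower resistance R2' = R2·R_L/(R2+R_L) = 0.9384 Ω.
Now apply the divider: V_out = 3.93 × 0.08501 = 0.3341 V.
(Unloaded it would be 0.376 V; the load pulls it down.)

V_out ≈ 0.334 V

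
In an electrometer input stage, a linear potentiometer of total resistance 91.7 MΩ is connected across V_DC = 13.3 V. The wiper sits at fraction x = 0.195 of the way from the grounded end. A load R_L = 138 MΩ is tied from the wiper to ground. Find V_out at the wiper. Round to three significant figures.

V_out ≈ 2.35 V

Lower segment x·R_p = 17.88 MΩ; upper segment (1−x)·R_p = 73.82 MΩ.
Lower segment in parallel with the load: 17.88 ‖ 138 = 15.83 MΩ.
Loaded-divider output: V_out = 13.3 × 0.1766 = 2.349 V.
(Unloaded: V_out = x·V_DC = 2.59 V.)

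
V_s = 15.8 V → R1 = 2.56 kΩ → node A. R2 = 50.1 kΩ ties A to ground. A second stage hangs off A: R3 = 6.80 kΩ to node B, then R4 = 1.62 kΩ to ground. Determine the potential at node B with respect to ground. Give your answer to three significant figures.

V_B ≈ 2.24 V

Node A sees R2 in parallel with the series input of stage 2, R3 + R4 = 8.420 kΩ.
Effective lower resistance at A: R2 ‖ 8.420 = 7.209 kΩ.
First divider: V_A = V_s · 7.209/(2.56 + 7.209) = 11.66 V.
V_B = V_A × 0.1924 = 2.243 V.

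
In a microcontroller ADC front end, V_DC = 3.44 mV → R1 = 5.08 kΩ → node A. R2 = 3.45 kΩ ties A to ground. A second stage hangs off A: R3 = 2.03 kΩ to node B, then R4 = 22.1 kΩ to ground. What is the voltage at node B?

The second stage (R3 + R4 = 24.13 kΩ) loads node A in parallel with R2.
R2 ‖ (R3+R4) = 3.018 kΩ.
First divider: V_A = V_DC · 3.018/(5.08 + 3.018) = 1.282 mV.
V_B = V_A × 0.9159 = 1.174 mV.

V_B ≈ 1.17 mV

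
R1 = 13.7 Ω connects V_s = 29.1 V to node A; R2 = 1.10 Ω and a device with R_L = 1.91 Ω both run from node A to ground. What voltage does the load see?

The load sits in parallel with R2, giving an effective lower resistance R2' = R2·R_L/(R2+R_L) = 0.6980 Ω.
Now apply the divider: V_out = 29.1 × 0.04848 = 1.411 V.

V_out ≈ 1.41 V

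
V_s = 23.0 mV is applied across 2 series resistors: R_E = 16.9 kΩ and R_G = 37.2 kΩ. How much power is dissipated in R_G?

Series current I = V_s/ΣR = 23.0/54.10 = 0.4251 µA.
P(R_G) = I²·R_G = (0.4251)² × 37.2 = 6.724 nW.

P ≈ 6.72 nW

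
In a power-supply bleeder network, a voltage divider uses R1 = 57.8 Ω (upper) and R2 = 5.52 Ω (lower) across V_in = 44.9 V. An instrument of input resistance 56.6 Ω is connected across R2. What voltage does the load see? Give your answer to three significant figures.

The load sits in parallel with R2, giving an effective lower resistance R2' = R2·R_L/(R2+R_L) = 5.029 Ω.
Now apply the divider: V_out = 44.9 × 0.08005 = 3.594 V.

V_out ≈ 3.59 V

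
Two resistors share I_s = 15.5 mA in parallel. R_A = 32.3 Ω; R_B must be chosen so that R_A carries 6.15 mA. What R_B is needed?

R_B ≈ 21.2 Ω

Two-branch current divider: I_A = I_s · R_B/(R_A + R_B).
6.15/15.5 = R_B/(R_A + R_B) → R_B = R_A · (0.3968)/(1 − 0.3968) = 32.3 × 0.6578 = 21.25 Ω.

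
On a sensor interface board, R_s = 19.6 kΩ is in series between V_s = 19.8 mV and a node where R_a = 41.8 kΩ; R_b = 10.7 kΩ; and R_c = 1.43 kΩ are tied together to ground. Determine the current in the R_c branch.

I ≈ 0.814 µA

Parallel bank: R_p = 1/(1/41.8 + 1/10.7 + 1/1.43) = 1.224 kΩ.
V_A by voltage divider: V_A = 19.8 × 1.224/(19.6 + 1.224) = 1.164 mV.
I(R_c) = V_A / R_c = 1.164/1.43 = 0.8141 µA.
(Equivalently: I_total = 0.9508 µA, then current-divider fraction G_k/ΣG = 0.8563.)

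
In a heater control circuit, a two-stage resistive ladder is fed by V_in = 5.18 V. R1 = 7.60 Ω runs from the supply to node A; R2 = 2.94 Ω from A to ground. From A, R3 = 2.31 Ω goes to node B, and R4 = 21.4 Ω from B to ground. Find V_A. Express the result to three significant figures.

Node A sees R2 in parallel with the series input of stage 2, R3 + R4 = 23.71 Ω.
R2 ‖ (R3+R4) = 2.616 Ω.
So V_A = 5.18 × 0.2560 = 1.326 V.

V_A ≈ 1.33 V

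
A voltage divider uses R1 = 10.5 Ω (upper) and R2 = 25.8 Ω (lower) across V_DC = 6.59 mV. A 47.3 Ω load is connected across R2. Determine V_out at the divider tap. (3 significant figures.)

The load sits in parallel with R2, giving an effective lower resistance R2' = R2·R_L/(R2+R_L) = 16.69 Ω.
Now apply the divider: V_out = 6.59 × 0.6139 = 4.046 mV.
(Unloaded it would be 4.68 mV; the load pulls it down.)

V_out ≈ 4.05 mV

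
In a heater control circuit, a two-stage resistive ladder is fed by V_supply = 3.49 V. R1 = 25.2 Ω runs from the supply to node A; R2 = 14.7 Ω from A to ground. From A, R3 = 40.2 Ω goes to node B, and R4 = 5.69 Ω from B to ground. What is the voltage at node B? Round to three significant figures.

Looking into the second stage from A: R3 + R4 = 45.89 Ω appears in parallel with R2.
Effective lower resistance at A: R2 ‖ 45.89 = 11.13 Ω.
V_A = 3.49 × 11.13/(25.2 + 11.13) = 1.069 V.
Then the unloaded second divider: V_B = V_A × R4/(R3+R4) = 1.069 × 0.1240 = 0.1326 V.

V_B ≈ 0.133 V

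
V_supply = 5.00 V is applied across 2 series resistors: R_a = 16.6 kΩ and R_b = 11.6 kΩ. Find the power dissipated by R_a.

Series current I = V_supply/ΣR = 5.00/28.20 = 0.1773 mA.
P(R_a) = I²·R_a = (0.1773)² × 16.6 = 0.5219 mW.

P ≈ 0.522 mW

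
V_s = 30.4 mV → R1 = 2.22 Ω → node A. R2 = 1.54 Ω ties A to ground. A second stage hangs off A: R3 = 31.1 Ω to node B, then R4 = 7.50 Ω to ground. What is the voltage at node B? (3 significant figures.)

Node A sees R2 in parallel with the series input of stage 2, R3 + R4 = 38.60 Ω.
Effective lower resistance at A: R2 ‖ 38.60 = 1.481 Ω.
V_A = 30.4 × 1.481/(2.22 + 1.481) = 12.16 mV.
Stage 2 is unloaded, so V_B = V_A · R4/(R3+R4) = 12.16 × 7.50/38.60 = 2.364 mV.

V_B ≈ 2.36 mV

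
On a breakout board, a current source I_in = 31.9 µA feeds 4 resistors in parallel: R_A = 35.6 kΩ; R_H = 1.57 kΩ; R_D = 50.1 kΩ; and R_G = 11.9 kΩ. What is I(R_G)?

Conductances: ΣG = 1/35.6 + 1/1.57 + 1/50.1 + 1/11.9 = 0.7690 (1/kΩ).
R_G takes the fraction G_k/ΣG = 0.08403/0.7690 = 0.1093, so I = 31.9 × 0.1093 = 3.486 µA.

I ≈ 3.49 µA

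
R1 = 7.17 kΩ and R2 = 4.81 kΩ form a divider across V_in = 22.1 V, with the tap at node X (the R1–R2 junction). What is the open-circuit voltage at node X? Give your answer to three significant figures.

Open-circuit (no load on X): V_th = V_in · R2/(R1 + R2) = 22.1 × 4.81/(7.170 + 4.81) = 8.873 V.

V_th ≈ 8.87 V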